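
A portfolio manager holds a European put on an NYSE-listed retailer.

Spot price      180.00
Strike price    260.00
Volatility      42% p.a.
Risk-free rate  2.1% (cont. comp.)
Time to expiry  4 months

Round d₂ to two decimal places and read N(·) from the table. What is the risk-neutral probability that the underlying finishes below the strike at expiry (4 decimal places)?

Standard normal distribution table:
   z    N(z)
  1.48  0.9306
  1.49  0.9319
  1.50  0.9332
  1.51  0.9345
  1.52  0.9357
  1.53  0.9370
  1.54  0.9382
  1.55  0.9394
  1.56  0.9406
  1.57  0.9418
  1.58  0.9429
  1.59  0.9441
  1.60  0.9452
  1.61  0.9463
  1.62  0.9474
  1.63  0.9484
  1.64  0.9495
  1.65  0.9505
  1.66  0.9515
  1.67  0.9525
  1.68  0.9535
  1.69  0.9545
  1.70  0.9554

σ√T = 0.42 × 0.5774 = 0.2425
ln(S/K) + (r + σ²/2)T = ln(180/260) + (0.021 + 0.42²/2)·0.3333 = -0.3677 + 0.0364 = -0.3313
d₁ = -0.3313 / 0.2425 = -1.3664 ≈ -1.37
d₂ = d₁ − σ√T = -1.3664 − 0.2425 = -1.6088 ≈ -1.61
Pr(exercise) under Q = N(−d₂) = N(1.61) = 0.9463

0.9463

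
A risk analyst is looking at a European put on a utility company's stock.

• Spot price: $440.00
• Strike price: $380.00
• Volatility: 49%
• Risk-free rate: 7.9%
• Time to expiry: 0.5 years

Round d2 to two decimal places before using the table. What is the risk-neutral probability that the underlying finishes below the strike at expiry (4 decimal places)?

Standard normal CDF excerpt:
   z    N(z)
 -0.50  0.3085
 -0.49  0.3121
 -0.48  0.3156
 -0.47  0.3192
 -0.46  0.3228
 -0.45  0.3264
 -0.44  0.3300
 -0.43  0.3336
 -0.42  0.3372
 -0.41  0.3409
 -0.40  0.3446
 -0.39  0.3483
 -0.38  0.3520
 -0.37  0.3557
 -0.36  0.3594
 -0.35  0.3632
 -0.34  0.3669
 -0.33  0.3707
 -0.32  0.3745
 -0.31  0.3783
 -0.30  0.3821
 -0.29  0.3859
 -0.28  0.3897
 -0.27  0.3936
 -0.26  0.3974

T = 0.5;  σ√T = 0.3465
d₁ = [ln(440/380) + (0.079 + 0.49²/2)·0.5] / 0.3465 = [0.1466 + 0.0995] / 0.3465 = 0.7104 ⇒ 0.71
d₂ = d₁ − σ√T = 0.7104 − 0.3465 = 0.3639 ⇒ 0.36
Risk-neutral Pr[S_T < K] = N(−d₂) = N(-0.36) = 0.3594

0.3594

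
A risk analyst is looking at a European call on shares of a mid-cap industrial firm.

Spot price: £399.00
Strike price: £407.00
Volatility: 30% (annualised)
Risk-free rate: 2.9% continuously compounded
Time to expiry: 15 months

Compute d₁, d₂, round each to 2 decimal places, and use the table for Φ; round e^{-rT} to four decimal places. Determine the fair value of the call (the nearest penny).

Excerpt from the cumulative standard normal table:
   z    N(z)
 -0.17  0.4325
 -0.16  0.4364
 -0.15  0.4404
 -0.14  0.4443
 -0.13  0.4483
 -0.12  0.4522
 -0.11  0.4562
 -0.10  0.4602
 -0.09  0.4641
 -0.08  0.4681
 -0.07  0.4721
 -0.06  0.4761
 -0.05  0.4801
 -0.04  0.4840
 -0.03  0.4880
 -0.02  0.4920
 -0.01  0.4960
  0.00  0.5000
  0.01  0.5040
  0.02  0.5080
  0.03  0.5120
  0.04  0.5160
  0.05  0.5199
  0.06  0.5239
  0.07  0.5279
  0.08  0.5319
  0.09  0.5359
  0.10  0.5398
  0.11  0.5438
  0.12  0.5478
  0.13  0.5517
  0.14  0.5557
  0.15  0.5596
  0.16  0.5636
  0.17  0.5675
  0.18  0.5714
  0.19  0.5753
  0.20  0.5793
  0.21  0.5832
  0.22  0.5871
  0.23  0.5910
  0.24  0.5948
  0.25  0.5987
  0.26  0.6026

σ√T = 0.3 × 1.1180 = 0.3354
d₁ = [ln(399/407) + (0.029 + 0.3²/2)·1.25] / 0.3354 = [-0.0199 + 0.0925] / 0.3354 = 0.2166 ≈ 0.22
d₂ = d₁ − σ√T = 0.2166 − 0.3354 = -0.1188 ≈ -0.12
e^(−rT) = e^(−0.029·1.25) = 0.9644
N(d₁) = N(0.22) = 0.5871;  N(d₂) = N(-0.12) = 0.4522
C = 399·0.5871 − 407·0.9644·0.4522 = 234.2529 − 177.4934 = 56.7595

£56.76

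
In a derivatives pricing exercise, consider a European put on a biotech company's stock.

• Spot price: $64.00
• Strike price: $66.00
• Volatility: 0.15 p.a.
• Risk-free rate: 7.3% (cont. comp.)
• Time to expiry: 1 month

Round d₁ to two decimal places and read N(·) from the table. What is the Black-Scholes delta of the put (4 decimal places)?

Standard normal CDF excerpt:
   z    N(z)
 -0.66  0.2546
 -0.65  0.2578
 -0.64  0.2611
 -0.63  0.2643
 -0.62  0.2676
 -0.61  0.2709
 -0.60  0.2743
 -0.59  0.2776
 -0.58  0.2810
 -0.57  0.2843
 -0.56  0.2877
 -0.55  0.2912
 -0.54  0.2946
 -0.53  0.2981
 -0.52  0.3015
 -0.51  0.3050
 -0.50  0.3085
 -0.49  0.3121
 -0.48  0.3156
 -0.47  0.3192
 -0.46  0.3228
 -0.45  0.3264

σ√T = 0.15·√0.08333 = 0.0433
d₁ = [ln(64/66) + (0.073 + ½·0.15²)·0.08333] / (σ√T) = (-0.0308 + 0.0070) / 0.0433 = -0.5485 ⇒ -0.55
N(d₁) = N(-0.55) = 0.2912
Δ_put = N(d₁) − 1 = 0.2912 − 1 = -0.7088

-0.7088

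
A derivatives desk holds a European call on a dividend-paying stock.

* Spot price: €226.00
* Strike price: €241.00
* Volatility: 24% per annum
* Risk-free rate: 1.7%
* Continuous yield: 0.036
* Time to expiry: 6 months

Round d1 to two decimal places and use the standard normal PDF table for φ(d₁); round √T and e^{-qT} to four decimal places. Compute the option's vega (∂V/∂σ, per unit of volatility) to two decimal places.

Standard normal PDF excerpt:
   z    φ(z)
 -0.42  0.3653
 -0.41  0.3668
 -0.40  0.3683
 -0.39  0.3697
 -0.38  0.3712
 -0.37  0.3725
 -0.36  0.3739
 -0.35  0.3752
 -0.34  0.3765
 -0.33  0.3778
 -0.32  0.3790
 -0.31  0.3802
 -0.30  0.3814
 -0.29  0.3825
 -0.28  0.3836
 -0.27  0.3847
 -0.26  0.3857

58.89

σ√T = 0.24·√0.5 = 0.1697
d₁ = [ln(226/241) + (0.017 − 0.036 + 0.24²/2)·0.5] / 0.1697 = [-0.0643 + 0.0049] / 0.1697 = -0.3498 which rounds to -0.35
√T = √0.5 = 0.7071
φ(d₁) = φ(-0.35) = 0.3752
e^(−qT) = e^(−0.036·0.5) = 0.9822
vega = S·e^(−qT)·φ(d₁)·√T = 226·0.9822·0.3752·0.7071 = 58.8914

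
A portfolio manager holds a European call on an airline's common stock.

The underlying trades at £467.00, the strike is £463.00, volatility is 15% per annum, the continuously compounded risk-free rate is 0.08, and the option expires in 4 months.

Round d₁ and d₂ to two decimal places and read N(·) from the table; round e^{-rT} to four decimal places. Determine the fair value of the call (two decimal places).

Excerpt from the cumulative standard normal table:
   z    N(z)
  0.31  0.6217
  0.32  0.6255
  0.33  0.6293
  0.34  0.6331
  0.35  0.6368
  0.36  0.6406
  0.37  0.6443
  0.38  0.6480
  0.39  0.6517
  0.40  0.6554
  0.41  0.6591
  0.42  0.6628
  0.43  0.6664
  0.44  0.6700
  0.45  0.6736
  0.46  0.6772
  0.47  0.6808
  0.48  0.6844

σ√T = 0.15·√0.3333 = 0.0866
d₁ = [ln(467/463) + (0.08 + ½·0.15²)·0.3333] / (σ√T) = (0.0086 + 0.0304) / 0.0866 = 0.4506 → 0.45
d₂ = 0.4506 − 0.0866 = 0.3639 → 0.36
exp(−rT) = exp(−0.08·0.3333) = 0.9737
C = 467·N(0.45) − 463·0.9737·N(0.36) = 467·0.6736 − 463·0.9737·0.6406 = 314.5712 − 288.7973 = 25.7739

£25.77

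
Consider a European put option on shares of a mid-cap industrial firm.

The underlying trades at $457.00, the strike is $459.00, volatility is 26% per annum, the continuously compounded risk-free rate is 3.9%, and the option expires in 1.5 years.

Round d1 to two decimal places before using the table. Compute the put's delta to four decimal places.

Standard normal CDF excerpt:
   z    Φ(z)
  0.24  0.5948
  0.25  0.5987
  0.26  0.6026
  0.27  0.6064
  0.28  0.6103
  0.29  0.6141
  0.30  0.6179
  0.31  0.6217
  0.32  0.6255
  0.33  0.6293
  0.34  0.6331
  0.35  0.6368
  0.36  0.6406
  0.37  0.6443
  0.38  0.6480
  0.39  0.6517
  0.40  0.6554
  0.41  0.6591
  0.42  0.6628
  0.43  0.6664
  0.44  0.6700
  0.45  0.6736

T = 1.5;  σ√T = 0.3184
d₁ = [ln(457/459) + (0.039 + 0.26²/2)·1.5] / 0.3184 = [-0.0044 + 0.1092] / 0.3184 = 0.3292 → 0.33
N(d₁) = N(0.33) = 0.6293
Δ_put = N(d₁) − 1 = 0.6293 − 1 = -0.3707

-0.3707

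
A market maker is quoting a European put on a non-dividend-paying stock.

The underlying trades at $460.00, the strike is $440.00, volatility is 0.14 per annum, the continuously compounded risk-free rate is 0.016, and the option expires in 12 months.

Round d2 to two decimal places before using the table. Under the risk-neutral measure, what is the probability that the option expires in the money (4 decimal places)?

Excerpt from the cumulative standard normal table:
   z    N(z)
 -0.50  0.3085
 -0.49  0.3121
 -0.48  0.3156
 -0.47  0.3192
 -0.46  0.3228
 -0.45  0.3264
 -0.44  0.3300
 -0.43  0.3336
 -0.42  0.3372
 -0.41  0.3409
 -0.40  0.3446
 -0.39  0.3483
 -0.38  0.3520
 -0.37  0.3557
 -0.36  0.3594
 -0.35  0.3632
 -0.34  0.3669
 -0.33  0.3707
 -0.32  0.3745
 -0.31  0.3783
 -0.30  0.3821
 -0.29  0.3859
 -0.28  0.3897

σ√T = 0.14 × 1.0000 = 0.1400
d₁ = [ln(460/440) + (0.016 + 0.14²/2)·1] / 0.1400 = [0.0445 + 0.0258] / 0.1400 = 0.5018 ≈ 0.50
d₂ = d₁ − σ√T = 0.5018 − 0.1400 = 0.3618 ≈ 0.36
Pr(exercise) under Q = N(−d₂) = N(-0.36) = 0.3594

0.3594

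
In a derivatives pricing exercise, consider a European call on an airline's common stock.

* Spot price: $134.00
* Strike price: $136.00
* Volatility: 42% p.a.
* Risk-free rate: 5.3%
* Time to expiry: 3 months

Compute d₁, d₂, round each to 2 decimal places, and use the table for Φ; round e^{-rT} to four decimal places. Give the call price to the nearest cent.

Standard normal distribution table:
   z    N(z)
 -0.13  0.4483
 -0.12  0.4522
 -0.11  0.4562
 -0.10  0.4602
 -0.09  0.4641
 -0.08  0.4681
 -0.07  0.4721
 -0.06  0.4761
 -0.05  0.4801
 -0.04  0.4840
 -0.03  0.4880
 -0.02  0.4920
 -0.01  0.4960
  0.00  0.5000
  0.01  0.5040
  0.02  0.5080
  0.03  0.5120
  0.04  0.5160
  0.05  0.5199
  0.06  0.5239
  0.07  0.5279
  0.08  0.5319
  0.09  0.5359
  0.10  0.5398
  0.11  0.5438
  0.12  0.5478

$11.11

σ√T = 0.42·√0.25 = 0.2100
d₁ = [ln(134/136) + (0.053 + ½·0.42²)·0.25] / (σ√T) = (-0.0148 + 0.0353) / 0.2100 = 0.0975 → 0.10
d₂ = 0.0975 − 0.2100 = -0.1125 → -0.11
e^(−rT) = e^(−0.053·0.25) = 0.9868
N(d₁) = N(0.10) = 0.5398;  N(d₂) = N(-0.11) = 0.4562
C = 134·0.5398 − 136·0.9868·0.4562 = 72.3332 − 61.2242 = 11.1090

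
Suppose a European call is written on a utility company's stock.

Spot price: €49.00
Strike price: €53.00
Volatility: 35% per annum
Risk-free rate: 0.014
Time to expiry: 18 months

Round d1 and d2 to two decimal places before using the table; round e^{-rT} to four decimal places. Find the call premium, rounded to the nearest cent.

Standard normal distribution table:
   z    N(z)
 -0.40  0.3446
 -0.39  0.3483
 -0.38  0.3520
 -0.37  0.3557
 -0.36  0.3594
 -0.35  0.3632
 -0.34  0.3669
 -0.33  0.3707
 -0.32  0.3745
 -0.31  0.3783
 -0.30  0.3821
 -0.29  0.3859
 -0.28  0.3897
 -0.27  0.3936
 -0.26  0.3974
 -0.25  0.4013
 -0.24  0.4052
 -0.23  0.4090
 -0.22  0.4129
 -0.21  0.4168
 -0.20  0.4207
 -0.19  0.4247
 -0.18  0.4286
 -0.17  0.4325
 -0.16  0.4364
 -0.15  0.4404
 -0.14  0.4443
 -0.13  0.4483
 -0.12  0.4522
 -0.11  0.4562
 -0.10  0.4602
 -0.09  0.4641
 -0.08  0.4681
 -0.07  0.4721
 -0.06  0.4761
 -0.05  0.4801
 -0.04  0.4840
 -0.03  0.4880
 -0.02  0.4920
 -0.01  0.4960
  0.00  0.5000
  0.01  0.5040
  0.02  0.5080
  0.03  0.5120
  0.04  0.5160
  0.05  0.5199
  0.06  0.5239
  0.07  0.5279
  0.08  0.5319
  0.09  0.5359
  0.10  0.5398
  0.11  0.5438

€7.21

σ√T = 0.35 × 1.2247 = 0.4287
d₁ = [ln(49/53) + (0.014 + 0.35²/2)·1.5] / 0.4287 = [-0.0785 + 0.1129] / 0.4287 = 0.0803 ⇒ 0.08
d₂ = d₁ − σ√T = 0.0803 − 0.4287 = -0.3484 ⇒ -0.35
exp(−rT) = exp(−0.014·1.5) = 0.9792
N(d₁) = N(0.08) = 0.5319;  N(d₂) = N(-0.35) = 0.3632
C = 49·0.5319 − 53·0.9792·0.3632 = 26.0631 − 18.8492 = 7.2139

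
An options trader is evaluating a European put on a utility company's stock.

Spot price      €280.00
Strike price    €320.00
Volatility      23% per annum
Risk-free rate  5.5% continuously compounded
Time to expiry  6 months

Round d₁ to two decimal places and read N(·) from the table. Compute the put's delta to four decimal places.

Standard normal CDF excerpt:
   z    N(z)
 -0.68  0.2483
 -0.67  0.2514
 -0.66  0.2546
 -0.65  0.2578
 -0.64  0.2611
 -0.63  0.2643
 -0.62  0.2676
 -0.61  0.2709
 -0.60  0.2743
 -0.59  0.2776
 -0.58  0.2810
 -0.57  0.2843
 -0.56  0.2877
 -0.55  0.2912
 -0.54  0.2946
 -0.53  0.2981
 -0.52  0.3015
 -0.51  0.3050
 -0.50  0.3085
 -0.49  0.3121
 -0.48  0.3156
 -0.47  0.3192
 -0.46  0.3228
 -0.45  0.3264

-0.7157

σ√T = 0.23 × 0.7071 = 0.1626
d₁ = [ln(280/320) + (0.055 + ½·0.23²)·0.5] / (σ√T) = (-0.1335 + 0.0407) / 0.1626 = -0.5706 which rounds to -0.57
N(d₁) = N(-0.57) = 0.2843
Δ_put = N(d₁) − 1 = 0.2843 − 1 = -0.7157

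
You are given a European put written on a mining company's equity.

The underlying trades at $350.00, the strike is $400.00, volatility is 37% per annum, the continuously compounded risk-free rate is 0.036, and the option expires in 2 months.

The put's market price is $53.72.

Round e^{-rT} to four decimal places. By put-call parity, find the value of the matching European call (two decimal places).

e^(−rT) = e^(−0.036·0.1667) = 0.9940
Put-call parity: C − P = S − K·e^(−rT) = 350 − 400·0.9940 = 350 − 397.6000 = -47.6000
C = P + (C − P) = 53.72 + (-47.6000) = 6.1200

$6.12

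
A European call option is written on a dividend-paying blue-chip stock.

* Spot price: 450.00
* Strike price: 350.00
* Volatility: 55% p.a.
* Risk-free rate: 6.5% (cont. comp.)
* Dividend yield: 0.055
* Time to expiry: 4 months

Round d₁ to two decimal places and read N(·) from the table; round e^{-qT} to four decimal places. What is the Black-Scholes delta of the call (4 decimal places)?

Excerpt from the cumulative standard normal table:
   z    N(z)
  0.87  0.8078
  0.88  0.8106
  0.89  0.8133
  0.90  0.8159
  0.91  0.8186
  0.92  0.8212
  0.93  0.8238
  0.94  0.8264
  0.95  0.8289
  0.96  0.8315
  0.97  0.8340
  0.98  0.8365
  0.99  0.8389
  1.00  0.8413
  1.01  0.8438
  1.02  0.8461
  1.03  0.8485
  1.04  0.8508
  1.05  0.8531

T = 0.3333;  σ√T = 0.3175
d₁ = [ln(450/350) + (0.065 − 0.055 + ½·0.55²)·0.3333] / (σ√T) = (0.2513 + 0.0538) / 0.3175 = 0.9607 ≈ 0.96
N(d₁) = N(0.96) = 0.8315
Δ_call = exp(−qT)·N(d₁) = 0.9818·0.8315 = 0.8164

0.8164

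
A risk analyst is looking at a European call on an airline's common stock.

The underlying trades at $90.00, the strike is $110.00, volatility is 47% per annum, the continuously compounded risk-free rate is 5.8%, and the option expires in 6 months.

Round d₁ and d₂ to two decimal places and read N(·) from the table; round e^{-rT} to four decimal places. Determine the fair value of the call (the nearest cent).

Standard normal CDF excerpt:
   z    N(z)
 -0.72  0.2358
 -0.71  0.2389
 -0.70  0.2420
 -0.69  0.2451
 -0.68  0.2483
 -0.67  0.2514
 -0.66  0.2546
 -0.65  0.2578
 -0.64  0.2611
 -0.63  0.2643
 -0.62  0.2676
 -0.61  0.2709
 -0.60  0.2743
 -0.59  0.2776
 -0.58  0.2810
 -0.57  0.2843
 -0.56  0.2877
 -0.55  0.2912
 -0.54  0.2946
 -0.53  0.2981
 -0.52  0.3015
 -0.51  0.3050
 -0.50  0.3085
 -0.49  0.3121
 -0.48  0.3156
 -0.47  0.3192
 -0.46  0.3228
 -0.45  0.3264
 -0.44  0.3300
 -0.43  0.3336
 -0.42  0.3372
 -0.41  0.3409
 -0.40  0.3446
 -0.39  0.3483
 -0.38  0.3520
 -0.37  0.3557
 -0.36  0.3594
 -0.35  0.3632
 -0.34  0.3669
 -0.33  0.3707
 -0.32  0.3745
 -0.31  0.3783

$6.16

T = 0.5;  σ√T = 0.3323
ln(S/K) + (r + σ²/2)T = ln(90/110) + (0.058 + 0.47²/2)·0.5 = -0.2007 + 0.0842 = -0.1164
d₁ = -0.1164 / 0.3323 = -0.3504 which rounds to -0.35
d₂ = d₁ − σ√T = -0.3504 − 0.3323 = -0.6827 which rounds to -0.68
exp(−rT) = exp(−0.058·0.5) = 0.9714
N(d₁) = N(-0.35) = 0.3632;  N(d₂) = N(-0.68) = 0.2483
C = 90·0.3632 − 110·0.9714·0.2483 = 32.6880 − 26.5318 = 6.1562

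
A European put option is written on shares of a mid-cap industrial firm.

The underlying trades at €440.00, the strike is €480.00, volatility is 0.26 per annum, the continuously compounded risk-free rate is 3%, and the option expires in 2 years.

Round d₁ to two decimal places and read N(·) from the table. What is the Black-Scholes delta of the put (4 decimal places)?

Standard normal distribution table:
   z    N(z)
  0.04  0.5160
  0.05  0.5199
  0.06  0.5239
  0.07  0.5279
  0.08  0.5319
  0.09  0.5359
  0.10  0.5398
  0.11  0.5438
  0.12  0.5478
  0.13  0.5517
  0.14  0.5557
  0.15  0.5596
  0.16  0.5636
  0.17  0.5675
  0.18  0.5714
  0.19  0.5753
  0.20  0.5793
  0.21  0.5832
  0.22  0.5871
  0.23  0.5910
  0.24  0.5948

-0.4562

σ√T = 0.26·√2 = 0.3677
d₁ = [ln(440/480) + (0.03 + ½·0.26²)·2] / (σ√T) = (-0.0870 + 0.1276) / 0.3677 = 0.1104 ⇒ 0.11
N(d₁) = N(0.11) = 0.5438
Δ_put = N(d₁) − 1 = 0.5438 − 1 = -0.4562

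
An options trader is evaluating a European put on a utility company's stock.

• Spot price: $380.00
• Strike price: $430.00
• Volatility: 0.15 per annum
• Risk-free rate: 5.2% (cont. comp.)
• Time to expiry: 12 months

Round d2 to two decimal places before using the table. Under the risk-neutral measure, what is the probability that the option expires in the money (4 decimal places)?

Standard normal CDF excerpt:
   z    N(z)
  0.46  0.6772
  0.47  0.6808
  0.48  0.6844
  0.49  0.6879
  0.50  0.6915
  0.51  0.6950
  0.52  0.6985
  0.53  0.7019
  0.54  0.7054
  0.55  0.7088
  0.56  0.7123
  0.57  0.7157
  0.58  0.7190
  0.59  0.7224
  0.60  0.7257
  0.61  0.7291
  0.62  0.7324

0.7088

σ√T = 0.15 × 1.0000 = 0.1500
d₁ = [ln(380/430) + (0.052 + ½·0.15²)·1] / (σ√T) = (-0.1236 + 0.0633) / 0.1500 = -0.4024 → -0.40
d₂ = -0.4024 − 0.1500 = -0.5524 → -0.55
Risk-neutral Pr[S_T < K] = N(−d₂) = N(0.55) = 0.7088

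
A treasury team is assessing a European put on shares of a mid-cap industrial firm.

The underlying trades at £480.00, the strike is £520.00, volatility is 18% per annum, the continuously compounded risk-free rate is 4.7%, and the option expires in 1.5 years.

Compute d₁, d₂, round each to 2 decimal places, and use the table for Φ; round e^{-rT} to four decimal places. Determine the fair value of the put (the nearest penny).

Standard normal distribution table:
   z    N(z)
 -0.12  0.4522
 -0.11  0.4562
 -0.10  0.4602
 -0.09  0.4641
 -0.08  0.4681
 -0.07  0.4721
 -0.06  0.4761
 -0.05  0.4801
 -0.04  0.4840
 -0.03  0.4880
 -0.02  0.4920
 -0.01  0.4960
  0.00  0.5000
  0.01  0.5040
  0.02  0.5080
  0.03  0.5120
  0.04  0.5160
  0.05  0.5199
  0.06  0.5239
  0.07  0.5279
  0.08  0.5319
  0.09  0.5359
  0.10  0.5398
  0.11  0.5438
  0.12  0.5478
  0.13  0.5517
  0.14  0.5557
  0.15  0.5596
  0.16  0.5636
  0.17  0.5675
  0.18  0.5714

£44.57

σ√T = 0.18 × 1.2247 = 0.2205
ln(S/K) + (r + σ²/2)T = ln(480/520) + (0.047 + 0.18²/2)·1.5 = -0.0800 + 0.0948 = 0.0148
d₁ = 0.0148 / 0.2205 = 0.0669 which rounds to 0.07
d₂ = d₁ − σ√T = 0.0669 − 0.2205 = -0.1535 which rounds to -0.15
exp(−rT) = exp(−0.047·1.5) = 0.9319
N(−d₂) = N(0.15) = 0.5596;  N(−d₁) = N(-0.07) = 0.4721
P = 520·0.9319·0.5596 − 480·0.4721 = 271.1754 − 226.6080 = 44.5674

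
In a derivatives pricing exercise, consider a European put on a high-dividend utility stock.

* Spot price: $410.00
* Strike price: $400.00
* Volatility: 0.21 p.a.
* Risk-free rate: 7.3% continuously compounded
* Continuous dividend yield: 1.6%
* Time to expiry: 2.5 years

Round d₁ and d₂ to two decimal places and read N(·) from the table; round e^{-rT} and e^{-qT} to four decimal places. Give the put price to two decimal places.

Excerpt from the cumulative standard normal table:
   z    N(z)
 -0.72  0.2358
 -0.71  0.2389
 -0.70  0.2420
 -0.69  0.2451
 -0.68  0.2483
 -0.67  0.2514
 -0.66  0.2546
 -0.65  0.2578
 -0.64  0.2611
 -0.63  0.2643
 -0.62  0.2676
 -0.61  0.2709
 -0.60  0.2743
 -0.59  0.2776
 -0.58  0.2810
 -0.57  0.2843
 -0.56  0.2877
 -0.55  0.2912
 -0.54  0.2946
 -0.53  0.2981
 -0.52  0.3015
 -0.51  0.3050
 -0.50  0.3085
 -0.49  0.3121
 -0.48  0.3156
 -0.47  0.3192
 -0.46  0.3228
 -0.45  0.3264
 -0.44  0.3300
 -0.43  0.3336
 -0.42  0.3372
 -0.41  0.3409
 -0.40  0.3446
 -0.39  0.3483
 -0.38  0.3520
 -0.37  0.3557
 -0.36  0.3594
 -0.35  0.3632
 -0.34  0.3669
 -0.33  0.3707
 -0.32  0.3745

$23.25

σ√T = 0.21·√2.5 = 0.3320
ln(S/K) + (r − q + σ²/2)T = ln(410/400) + (0.073 − 0.016 + 0.21²/2)·2.5 = 0.0247 + 0.1976 = 0.2223
d₁ = 0.2223 / 0.3320 = 0.6696 which rounds to 0.67
d₂ = d₁ − σ√T = 0.6696 − 0.3320 = 0.3375 which rounds to 0.34
e^(−qT) = e^(−0.016·2.5) = 0.9608;  e^(−rT) = e^(−0.073·2.5) = 0.8332
P = 400·0.8332·N(-0.34) − 410·0.9608·N(-0.67) = 400·0.8332·0.3669 − 410·0.9608·0.2514 = 122.2804 − 99.0335 = 23.2469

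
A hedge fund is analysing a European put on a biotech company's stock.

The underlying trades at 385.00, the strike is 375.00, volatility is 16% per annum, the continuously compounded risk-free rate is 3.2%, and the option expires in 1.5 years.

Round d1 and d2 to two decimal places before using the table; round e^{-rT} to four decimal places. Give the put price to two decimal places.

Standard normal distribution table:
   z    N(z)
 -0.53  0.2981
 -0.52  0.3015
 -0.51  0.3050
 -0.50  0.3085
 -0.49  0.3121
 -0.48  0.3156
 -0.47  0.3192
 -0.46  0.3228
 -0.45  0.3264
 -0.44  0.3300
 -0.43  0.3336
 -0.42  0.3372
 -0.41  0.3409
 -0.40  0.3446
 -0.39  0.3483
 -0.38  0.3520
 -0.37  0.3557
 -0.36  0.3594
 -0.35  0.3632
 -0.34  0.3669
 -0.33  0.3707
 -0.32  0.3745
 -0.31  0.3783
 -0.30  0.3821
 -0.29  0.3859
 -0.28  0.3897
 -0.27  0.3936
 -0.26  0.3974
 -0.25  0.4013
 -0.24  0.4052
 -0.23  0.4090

σ√T = 0.16 × 1.2247 = 0.1960
ln(S/K) + (r + σ²/2)T = ln(385/375) + (0.032 + 0.16²/2)·1.5 = 0.0263 + 0.0672 = 0.0935
d₁ = 0.0935 / 0.1960 = 0.4772 ≈ 0.48
d₂ = d₁ − σ√T = 0.4772 − 0.1960 = 0.2813 ≈ 0.28
e^(−rT) = e^(−0.032·1.5) = 0.9531
N(−d₂) = N(-0.28) = 0.3897;  N(−d₁) = N(-0.48) = 0.3156
P = 375·0.9531·0.3897 − 385·0.3156 = 139.2837 − 121.5060 = 17.7777

17.78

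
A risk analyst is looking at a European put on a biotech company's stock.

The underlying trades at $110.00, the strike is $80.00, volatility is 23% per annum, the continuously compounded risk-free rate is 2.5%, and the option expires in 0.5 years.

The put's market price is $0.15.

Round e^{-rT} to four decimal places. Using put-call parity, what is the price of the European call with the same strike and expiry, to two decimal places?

exp(−rT) = exp(−0.025·0.5) = 0.9876
Put-call parity: C − P = S − K·e^(−rT) = 110 − 80·0.9876 = 110 − 79.0080 = 30.9920
C = P + (C − P) = 0.15 + (30.9920) = 31.1420

$31.14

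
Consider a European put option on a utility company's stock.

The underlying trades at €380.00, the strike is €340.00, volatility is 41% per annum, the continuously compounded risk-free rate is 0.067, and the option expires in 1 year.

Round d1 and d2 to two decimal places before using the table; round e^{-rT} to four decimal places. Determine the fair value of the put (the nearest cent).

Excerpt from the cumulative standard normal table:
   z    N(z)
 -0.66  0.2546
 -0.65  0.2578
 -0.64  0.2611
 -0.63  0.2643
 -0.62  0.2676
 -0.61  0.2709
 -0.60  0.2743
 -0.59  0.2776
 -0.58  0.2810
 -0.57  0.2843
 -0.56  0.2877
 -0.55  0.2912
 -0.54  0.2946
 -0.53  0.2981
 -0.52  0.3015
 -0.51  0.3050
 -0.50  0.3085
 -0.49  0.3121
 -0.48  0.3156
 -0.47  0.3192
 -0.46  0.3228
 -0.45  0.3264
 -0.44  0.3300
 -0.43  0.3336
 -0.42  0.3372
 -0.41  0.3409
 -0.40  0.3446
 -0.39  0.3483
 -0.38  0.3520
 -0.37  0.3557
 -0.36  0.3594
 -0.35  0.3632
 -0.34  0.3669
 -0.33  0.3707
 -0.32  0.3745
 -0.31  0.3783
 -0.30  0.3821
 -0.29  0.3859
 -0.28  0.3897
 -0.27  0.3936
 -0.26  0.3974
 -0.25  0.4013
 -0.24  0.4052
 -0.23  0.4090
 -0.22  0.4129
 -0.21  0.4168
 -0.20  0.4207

σ√T = 0.41 × 1.0000 = 0.4100
ln(S/K) + (r + σ²/2)T = ln(380/340) + (0.067 + 0.41²/2)·1 = 0.1112 + 0.1510 = 0.2623
d₁ = 0.2623 / 0.4100 = 0.6397 which rounds to 0.64
d₂ = d₁ − σ√T = 0.6397 − 0.4100 = 0.2297 which rounds to 0.23
e^(−rT) = e^(−0.067·1) = 0.9352
N(−d₂) = N(-0.23) = 0.4090;  N(−d₁) = N(-0.64) = 0.2611
P = 340·0.9352·0.4090 − 380·0.2611 = 130.0489 − 99.2180 = 30.8309

€30.83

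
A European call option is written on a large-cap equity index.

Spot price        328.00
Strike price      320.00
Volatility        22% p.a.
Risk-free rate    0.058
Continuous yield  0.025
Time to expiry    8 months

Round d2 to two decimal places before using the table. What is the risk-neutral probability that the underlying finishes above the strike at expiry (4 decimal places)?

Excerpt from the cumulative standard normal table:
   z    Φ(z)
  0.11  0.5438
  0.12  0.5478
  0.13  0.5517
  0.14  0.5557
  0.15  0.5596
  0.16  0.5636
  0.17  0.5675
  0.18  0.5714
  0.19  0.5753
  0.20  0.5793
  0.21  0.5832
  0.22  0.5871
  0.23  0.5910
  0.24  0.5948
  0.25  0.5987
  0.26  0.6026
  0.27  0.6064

T = 0.6667;  σ√T = 0.1796
d₁ = [ln(328/320) + (0.058 − 0.025 + ½·0.22²)·0.6667] / (σ√T) = (0.0247 + 0.0381) / 0.1796 = 0.3498 → 0.35
d₂ = 0.3498 − 0.1796 = 0.1701 → 0.17
Risk-neutral Pr[S_T > K] = N(d₂) = N(0.17) = 0.5675

0.5675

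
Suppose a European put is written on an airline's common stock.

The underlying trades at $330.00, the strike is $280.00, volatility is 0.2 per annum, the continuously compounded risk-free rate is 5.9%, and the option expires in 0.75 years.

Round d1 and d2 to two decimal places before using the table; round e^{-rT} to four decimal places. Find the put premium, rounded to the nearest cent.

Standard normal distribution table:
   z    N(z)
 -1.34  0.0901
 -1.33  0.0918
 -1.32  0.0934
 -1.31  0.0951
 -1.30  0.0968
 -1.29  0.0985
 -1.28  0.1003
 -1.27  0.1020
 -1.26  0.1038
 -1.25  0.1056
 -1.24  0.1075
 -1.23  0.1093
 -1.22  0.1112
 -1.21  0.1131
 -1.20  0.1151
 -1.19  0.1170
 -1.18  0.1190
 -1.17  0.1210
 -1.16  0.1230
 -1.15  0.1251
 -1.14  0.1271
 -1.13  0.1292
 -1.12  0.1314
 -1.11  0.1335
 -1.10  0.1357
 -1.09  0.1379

$2.69

T = 0.75;  σ√T = 0.1732
d₁ = [ln(330/280) + (0.059 + 0.2²/2)·0.75] / 0.1732 = [0.1643 + 0.0592] / 0.1732 = 1.2907 ≈ 1.29
d₂ = d₁ − σ√T = 1.2907 − 0.1732 = 1.1175 ≈ 1.12
exp(−rT) = exp(−0.059·0.75) = 0.9567
P = 280·0.9567·N(-1.12) − 330·N(-1.29) = 280·0.9567·0.1314 − 330·0.0985 = 35.1989 − 32.5050 = 2.6939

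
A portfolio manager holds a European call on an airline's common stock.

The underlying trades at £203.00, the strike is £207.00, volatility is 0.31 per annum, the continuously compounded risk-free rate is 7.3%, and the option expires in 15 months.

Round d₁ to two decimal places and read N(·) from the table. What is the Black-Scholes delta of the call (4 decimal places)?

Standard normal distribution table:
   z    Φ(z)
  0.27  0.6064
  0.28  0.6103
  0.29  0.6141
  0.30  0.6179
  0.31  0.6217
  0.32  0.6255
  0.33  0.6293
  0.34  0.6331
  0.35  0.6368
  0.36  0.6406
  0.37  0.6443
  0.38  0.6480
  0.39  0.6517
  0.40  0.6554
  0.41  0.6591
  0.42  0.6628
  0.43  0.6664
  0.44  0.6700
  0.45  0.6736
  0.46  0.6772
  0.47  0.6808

0.6480

σ√T = 0.31·√1.25 = 0.3466
d₁ = [ln(203/207) + (0.073 + 0.31²/2)·1.25] / 0.3466 = [-0.0195 + 0.1513] / 0.3466 = 0.3803 → 0.38
N(d₁) = N(0.38) = 0.6480
Δ_call = N(d₁) = 0.6480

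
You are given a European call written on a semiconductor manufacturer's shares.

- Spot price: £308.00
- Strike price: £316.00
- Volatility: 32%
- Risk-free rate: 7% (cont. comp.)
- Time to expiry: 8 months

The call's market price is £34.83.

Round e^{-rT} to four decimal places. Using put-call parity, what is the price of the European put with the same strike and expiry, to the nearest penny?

exp(−rT) = exp(−0.07·0.6667) = 0.9544
Put-call parity: C − P = S − K·e^(−rT) = 308 − 316·0.9544 = 308 − 301.5904 = 6.4096
P = C − (C − P) = 34.83 − (6.4096) = 28.4204

£28.42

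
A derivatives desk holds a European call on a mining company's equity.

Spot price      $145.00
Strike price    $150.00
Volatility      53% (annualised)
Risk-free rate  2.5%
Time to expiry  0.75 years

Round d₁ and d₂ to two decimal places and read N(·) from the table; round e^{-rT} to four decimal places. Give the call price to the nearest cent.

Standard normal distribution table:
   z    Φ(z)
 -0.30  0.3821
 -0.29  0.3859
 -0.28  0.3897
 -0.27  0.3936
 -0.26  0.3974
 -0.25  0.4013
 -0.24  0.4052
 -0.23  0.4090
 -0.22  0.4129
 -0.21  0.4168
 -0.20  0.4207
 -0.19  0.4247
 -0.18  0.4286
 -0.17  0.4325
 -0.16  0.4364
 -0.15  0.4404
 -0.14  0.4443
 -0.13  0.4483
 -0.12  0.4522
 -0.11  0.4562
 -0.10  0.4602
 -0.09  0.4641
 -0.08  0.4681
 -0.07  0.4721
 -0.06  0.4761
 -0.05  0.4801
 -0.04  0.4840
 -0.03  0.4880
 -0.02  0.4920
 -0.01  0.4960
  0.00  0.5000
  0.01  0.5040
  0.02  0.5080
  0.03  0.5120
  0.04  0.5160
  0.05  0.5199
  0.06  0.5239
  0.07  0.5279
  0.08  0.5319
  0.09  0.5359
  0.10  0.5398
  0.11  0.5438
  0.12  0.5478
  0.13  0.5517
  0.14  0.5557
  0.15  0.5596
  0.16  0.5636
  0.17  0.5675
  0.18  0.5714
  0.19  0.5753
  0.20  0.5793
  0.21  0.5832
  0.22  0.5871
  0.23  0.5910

$25.50

σ√T = 0.53 × 0.8660 = 0.4590
d₁ = [ln(145/150) + (0.025 + 0.53²/2)·0.75] / 0.4590 = [-0.0339 + 0.1241] / 0.4590 = 0.1965 which rounds to 0.20
d₂ = d₁ − σ√T = 0.1965 − 0.4590 = -0.2625 which rounds to -0.26
e^(−rT) = e^(−0.025·0.75) = 0.9814
N(d₁) = N(0.20) = 0.5793;  N(d₂) = N(-0.26) = 0.3974
C = 145·0.5793 − 150·0.9814·0.3974 = 83.9985 − 58.5013 = 25.4972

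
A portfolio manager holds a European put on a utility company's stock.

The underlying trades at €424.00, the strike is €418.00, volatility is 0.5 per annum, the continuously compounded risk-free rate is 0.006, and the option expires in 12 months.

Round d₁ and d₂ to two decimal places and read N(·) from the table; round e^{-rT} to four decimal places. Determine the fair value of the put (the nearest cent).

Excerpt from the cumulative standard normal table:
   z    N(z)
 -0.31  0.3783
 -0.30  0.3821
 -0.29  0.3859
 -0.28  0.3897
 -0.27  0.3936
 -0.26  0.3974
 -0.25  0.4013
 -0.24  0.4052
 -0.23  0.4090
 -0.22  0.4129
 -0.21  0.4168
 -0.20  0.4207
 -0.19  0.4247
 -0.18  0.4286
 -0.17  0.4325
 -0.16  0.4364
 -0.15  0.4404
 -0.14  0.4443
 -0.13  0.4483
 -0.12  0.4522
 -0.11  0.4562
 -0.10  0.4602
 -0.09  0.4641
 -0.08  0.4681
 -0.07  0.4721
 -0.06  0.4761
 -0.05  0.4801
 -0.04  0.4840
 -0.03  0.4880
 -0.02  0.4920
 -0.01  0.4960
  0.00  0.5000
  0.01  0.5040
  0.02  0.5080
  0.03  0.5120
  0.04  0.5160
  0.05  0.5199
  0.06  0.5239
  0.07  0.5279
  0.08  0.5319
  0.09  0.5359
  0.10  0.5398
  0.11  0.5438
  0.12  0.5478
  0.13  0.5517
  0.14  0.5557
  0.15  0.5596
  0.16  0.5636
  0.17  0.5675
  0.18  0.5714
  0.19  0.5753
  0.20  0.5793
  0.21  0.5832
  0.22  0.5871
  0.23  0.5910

T = 1;  σ√T = 0.5000
d₁ = [ln(424/418) + (0.006 + ½·0.5²)·1] / (σ√T) = (0.0143 + 0.1310) / 0.5000 = 0.2905 ⇒ 0.29
d₂ = 0.2905 − 0.5000 = -0.2095 ⇒ -0.21
e^(−rT) = e^(−0.006·1) = 0.9940
N(−d₂) = N(0.21) = 0.5832;  N(−d₁) = N(-0.29) = 0.3859
P = 418·0.9940·0.5832 − 424·0.3859 = 242.3149 − 163.6216 = 78.6933

€78.69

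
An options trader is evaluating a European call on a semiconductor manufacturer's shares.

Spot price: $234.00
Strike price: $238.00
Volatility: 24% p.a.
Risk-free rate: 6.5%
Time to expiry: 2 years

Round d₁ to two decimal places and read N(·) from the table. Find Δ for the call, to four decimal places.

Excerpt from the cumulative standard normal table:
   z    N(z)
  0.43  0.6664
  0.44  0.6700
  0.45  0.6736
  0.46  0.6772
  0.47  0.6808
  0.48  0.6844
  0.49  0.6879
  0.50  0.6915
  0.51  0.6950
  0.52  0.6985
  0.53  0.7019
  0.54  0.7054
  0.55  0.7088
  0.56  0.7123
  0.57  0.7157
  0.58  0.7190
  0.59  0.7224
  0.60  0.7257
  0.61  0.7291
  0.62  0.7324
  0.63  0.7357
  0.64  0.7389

σ√T = 0.24 × 1.4142 = 0.3394
d₁ = [ln(234/238) + (0.065 + 0.24²/2)·2] / 0.3394 = [-0.0169 + 0.1876] / 0.3394 = 0.5028 which rounds to 0.50
N(d₁) = N(0.50) = 0.6915
Δ_call = N(d₁) = 0.6915

0.6915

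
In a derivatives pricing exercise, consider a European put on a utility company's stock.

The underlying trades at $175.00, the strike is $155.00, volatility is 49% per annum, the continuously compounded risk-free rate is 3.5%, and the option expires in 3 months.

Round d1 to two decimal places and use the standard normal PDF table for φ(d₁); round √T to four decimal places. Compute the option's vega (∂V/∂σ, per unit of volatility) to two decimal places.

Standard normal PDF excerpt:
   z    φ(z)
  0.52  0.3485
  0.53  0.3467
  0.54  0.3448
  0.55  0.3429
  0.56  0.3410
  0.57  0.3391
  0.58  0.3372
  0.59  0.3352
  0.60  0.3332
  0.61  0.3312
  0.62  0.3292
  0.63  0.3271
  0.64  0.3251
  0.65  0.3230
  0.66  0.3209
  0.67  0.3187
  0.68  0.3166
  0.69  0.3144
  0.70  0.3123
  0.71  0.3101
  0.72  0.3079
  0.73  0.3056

T = 0.25;  σ√T = 0.2450
ln(S/K) + (r + σ²/2)T = ln(175/155) + (0.035 + 0.49²/2)·0.25 = 0.1214 + 0.0388 = 0.1601
d₁ = 0.1601 / 0.2450 = 0.6536 which rounds to 0.65
√T = √0.25 = 0.5000
φ(d₁) = φ(0.65) = 0.3230
vega = S·φ(d₁)·√T = 175·0.3230·0.5000 = 28.2625
(The call has the same vega.)

28.26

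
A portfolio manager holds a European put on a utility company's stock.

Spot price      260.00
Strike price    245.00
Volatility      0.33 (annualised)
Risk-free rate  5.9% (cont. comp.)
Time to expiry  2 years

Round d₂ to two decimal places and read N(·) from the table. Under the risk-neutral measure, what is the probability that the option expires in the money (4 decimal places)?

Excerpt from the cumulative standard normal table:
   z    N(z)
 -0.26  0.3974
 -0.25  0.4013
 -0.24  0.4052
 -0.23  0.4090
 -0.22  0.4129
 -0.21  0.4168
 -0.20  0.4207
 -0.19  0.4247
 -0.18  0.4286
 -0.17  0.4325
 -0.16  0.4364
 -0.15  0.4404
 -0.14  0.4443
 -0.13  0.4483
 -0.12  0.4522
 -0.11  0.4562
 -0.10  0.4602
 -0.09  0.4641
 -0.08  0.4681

0.4404

σ√T = 0.33·√2 = 0.4667
d₁ = [ln(260/245) + (0.059 + 0.33²/2)·2] / 0.4667 = [0.0594 + 0.2269] / 0.4667 = 0.6135 ⇒ 0.61
d₂ = d₁ − σ√T = 0.6135 − 0.4667 = 0.1468 ⇒ 0.15
Risk-neutral Pr[S_T < K] = N(−d₂) = N(-0.15) = 0.4404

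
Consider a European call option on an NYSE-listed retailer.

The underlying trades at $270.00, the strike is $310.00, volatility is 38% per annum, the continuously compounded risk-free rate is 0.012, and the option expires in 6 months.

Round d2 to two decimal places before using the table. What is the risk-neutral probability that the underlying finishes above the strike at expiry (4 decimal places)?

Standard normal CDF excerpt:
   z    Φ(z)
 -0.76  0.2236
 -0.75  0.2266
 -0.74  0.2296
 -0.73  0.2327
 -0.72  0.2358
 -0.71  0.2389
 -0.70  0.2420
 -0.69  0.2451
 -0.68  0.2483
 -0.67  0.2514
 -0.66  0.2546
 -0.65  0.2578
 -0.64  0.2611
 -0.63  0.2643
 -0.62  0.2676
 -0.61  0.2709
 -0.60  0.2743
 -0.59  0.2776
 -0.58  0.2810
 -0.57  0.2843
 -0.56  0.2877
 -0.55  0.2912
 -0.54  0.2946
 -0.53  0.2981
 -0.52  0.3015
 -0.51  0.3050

T = 0.5;  σ√T = 0.2687
d₁ = [ln(270/310) + (0.012 + ½·0.38²)·0.5] / (σ√T) = (-0.1382 + 0.0421) / 0.2687 = -0.3575 which rounds to -0.36
d₂ = -0.3575 − 0.2687 = -0.6262 which rounds to -0.63
Pr(exercise) under Q = N(d₂) = 0.2643

0.2643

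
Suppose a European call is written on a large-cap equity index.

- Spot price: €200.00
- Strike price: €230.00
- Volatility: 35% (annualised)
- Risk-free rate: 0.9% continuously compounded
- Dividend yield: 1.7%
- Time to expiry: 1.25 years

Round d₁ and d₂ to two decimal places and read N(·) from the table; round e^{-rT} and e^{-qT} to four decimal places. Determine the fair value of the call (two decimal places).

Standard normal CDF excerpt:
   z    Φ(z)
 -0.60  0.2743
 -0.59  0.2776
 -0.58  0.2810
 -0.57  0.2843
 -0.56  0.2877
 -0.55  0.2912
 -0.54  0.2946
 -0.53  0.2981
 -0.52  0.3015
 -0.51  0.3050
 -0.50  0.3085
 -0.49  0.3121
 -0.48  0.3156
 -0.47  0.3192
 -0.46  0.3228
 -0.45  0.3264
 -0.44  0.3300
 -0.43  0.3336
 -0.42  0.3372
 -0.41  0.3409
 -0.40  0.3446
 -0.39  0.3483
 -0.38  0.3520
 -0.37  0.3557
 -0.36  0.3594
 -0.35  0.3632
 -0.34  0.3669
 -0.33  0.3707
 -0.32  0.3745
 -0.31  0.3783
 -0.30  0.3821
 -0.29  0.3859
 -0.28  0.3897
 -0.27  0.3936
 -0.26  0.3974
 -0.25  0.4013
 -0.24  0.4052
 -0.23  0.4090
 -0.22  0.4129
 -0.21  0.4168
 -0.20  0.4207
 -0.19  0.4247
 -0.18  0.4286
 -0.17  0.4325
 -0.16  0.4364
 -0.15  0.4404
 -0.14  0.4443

€19.25

σ√T = 0.35·√1.25 = 0.3913
d₁ = [ln(200/230) + (0.009 − 0.017 + ½·0.35²)·1.25] / (σ√T) = (-0.1398 + 0.0666) / 0.3913 = -0.1871 ≈ -0.19
d₂ = -0.1871 − 0.3913 = -0.5784 ≈ -0.58
e^(−qT) = e^(−0.017·1.25) = 0.9790;  e^(−rT) = e^(−0.009·1.25) = 0.9888
N(d₁) = N(-0.19) = 0.4247;  N(d₂) = N(-0.58) = 0.2810
C = 200·0.9790·0.4247 − 230·0.9888·0.2810 = 83.1563 − 63.9061 = 19.2501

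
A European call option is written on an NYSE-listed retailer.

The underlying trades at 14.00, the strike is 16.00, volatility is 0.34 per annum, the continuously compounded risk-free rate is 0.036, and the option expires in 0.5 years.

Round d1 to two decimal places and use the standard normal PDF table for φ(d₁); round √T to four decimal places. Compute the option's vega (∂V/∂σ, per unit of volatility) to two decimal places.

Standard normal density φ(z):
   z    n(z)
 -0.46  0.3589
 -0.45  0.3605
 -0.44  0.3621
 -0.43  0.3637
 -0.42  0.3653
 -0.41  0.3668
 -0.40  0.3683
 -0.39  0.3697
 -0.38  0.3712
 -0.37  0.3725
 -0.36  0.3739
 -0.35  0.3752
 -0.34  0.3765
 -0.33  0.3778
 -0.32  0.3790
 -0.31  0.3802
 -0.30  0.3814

3.70

σ√T = 0.34·√0.5 = 0.2404
d₁ = [ln(14/16) + (0.036 + 0.34²/2)·0.5] / 0.2404 = [-0.1335 + 0.0469] / 0.2404 = -0.3603 which rounds to -0.36
√T = √0.5 = 0.7071
φ(d₁) = φ(-0.36) = 0.3739
vega = S·φ(d₁)·√T = 14·0.3739·0.7071 = 3.7014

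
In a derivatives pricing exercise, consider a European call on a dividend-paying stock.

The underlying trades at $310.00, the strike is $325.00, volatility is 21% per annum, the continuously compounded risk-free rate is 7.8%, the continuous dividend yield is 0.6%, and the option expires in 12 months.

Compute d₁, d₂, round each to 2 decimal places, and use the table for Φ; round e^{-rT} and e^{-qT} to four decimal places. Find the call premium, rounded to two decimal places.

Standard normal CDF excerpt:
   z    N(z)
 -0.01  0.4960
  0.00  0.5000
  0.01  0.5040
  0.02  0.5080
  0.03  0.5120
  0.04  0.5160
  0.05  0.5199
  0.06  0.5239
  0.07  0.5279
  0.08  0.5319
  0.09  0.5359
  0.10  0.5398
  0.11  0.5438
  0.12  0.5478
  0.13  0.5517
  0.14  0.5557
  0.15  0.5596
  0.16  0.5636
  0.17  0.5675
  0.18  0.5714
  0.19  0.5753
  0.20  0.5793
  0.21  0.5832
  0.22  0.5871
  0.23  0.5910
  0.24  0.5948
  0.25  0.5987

σ√T = 0.21 × 1.0000 = 0.2100
d₁ = [ln(310/325) + (0.078 − 0.006 + 0.21²/2)·1] / 0.2100 = [-0.0473 + 0.0940] / 0.2100 = 0.2228 ≈ 0.22
d₂ = d₁ − σ√T = 0.2228 − 0.2100 = 0.0128 ≈ 0.01
e^(−qT) = e^(−0.006·1) = 0.9940;  e^(−rT) = e^(−0.078·1) = 0.9250
N(d₁) = N(0.22) = 0.5871;  N(d₂) = N(0.01) = 0.5040
C = 310·0.9940·0.5871 − 325·0.9250·0.5040 = 180.9090 − 151.5150 = 29.3940

$29.39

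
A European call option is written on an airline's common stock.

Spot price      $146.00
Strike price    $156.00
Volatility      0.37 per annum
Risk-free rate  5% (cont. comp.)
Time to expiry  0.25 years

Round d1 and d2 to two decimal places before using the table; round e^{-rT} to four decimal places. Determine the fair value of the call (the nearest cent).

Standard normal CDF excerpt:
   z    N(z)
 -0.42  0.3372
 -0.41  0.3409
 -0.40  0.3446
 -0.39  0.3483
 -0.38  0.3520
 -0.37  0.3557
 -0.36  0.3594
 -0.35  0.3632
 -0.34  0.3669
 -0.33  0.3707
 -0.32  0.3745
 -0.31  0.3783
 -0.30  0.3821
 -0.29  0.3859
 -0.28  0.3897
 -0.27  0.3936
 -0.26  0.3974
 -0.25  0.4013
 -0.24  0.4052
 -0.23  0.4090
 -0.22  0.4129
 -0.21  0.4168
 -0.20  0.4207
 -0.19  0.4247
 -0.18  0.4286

T = 0.25;  σ√T = 0.1850
ln(S/K) + (r + σ²/2)T = ln(146/156) + (0.05 + 0.37²/2)·0.25 = -0.0662 + 0.0296 = -0.0366
d₁ = -0.0366 / 0.1850 = -0.1980 ≈ -0.20
d₂ = d₁ − σ√T = -0.1980 − 0.1850 = -0.3830 ≈ -0.38
e^(−rT) = e^(−0.05·0.25) = 0.9876
N(d₁) = N(-0.20) = 0.4207;  N(d₂) = N(-0.38) = 0.3520
C = 146·0.4207 − 156·0.9876·0.3520 = 61.4222 − 54.2311 = 7.1911

$7.19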